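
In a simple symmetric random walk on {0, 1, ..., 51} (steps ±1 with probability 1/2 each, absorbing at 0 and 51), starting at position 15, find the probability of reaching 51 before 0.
P(hit 51 before 0) = 15/51 = 5/17

Let u_k = P(hit 51 before 0 | start at k). Then u_0 = 0, u_51 = 1, and u_k = u_{k-1}/2 + u_{k+1}/2 for 1 ≤ k ≤ 50. This harmonic recurrence is solved by u_k = k/51, giving u_15 = 15/51 = 5/17.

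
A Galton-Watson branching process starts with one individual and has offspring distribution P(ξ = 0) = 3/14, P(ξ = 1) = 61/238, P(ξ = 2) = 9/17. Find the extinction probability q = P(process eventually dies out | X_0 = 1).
q = 17/42

The pgf is f(s) = 3/14 + 61/238·s + 9/17·s². The extinction probability q is the smallest fixed point of f in [0, 1]. Setting s = f(s):
  9/17·s² + (61/238 − 1)·s + 3/14 = 0
  9/17·s² − (3/14 + 9/17)·s + 3/14 = 0
which factors as (s − 1)·(9/17·s − 3/14) = 0, giving roots s = 1 and s = (3/14)/(9/17) = 17/42.
Mean offspring μ = 61/238 + 2·9/17 = 313/238 > 1 (supercritical), so q < 1. The extinction probability is the smaller root: q = (3/14)/(9/17) = 17/42.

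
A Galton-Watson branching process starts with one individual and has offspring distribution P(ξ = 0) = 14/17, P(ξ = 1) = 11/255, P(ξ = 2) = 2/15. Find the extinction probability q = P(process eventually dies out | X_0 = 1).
q = 1

Mean offspring μ = 0·14/17 + 1·11/255 + 2·2/15 = 79/255 ≤ 1. For μ ≤ 1 with offspring not concentrated at 1, the Galton-Watson process goes extinct almost surely, so q = 1.
(Algebraic check: The pgf is f(s) = 14/17 + 11/255·s + 2/15·s². The extinction probability q is the smallest fixed point of f in [0, 1]. Setting s = f(s):
  2/15·s² + (11/255 − 1)·s + 14/17 = 0
  2/15·s² − (14/17 + 2/15)·s + 14/17 = 0
which factors as (s − 1)·(2/15·s − 14/17) = 0, giving roots s = 1 and s = (14/17)/(2/15) = 105/17. Since 105/17 ≥ 1, the smallest root in [0, 1] is s = 1.)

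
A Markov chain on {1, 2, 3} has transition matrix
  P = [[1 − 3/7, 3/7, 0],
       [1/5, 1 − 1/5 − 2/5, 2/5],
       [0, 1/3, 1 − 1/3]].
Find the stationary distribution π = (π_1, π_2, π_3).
π = (7/40, 3/8, 9/20)

This is a birth-death chain on three states, which satisfies detailed balance: π_1 · P_{12} = π_2 · P_{21} and π_2 · P_{23} = π_3 · P_{32}.
From π_1 · 3/7 = π_2 · 1/5: π_2/π_1 = (3/7)/(1/5) = 15/7.
From π_2 · 2/5 = π_3 · 1/3: π_3/π_2 = (2/5)/(1/3) = 6/5.
Take π_1 proportional to 1; then unnormalized π = (1, 15/7, 18/7). Normalize by dividing by the sum 40/7:
  π = (7/40, 3/8, 9/20).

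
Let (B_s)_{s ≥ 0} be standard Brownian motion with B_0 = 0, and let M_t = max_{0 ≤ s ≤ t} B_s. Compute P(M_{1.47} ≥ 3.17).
P(M_{1.47} ≥ 3.17) = 2·P(B_{1.47} ≥ 3.17) = 2(1 − Φ(3.17/√1.47)) ≈ 0.0089

By the reflection principle for Brownian motion, P(M_t ≥ a) = 2 · P(B_t ≥ a) for a ≥ 0. Since B_t ~ N(0, t), P(B_t ≥ 3.17) = 1 − Φ(3.17/√t) = 1 − Φ(3.17/√1.47) = 1 − Φ(2.6146). So
  P(M_{1.47} ≥ 3.17) = 2(1 − Φ(2.6146)) ≈ 0.0089.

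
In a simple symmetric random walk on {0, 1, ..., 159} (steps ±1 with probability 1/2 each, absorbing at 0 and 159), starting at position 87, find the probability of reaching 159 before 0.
P(hit 159 before 0) = 87/159 = 29/53

Let u_k = P(hit 159 before 0 | start at k). Then u_0 = 0, u_159 = 1, and u_k = u_{k-1}/2 + u_{k+1}/2 for 1 ≤ k ≤ 158. This harmonic recurrence is solved by u_k = k/159, giving u_87 = 87/159 = 29/53.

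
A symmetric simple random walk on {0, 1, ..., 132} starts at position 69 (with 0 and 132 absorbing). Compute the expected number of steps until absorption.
E[τ | X_0 = 69] = 4347

Let v_k = E[τ | X_0 = k]. Boundary: v_0 = v_132 = 0. Recurrence: v_k = 1 + (v_{k-1} + v_{k+1})/2 for 1 ≤ k ≤ 131. The particular solution to v_k − (v_{k-1} + v_{k+1})/2 = 1 is v_k = −k^2. Adding homogeneous solution A + B k and matching boundaries gives v_k = k (132 − k). Substituting k = 69: v_69 = 69 · 63 = 4347.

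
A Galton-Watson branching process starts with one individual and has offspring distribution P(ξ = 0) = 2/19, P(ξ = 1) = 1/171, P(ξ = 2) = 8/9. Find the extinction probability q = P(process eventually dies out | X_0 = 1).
q = 9/76

The pgf is f(s) = 2/19 + 1/171·s + 8/9·s². The extinction probability q is the smallest fixed point of f in [0, 1]. Setting s = f(s):
  8/9·s² + (1/171 − 1)·s + 2/19 = 0
  8/9·s² − (2/19 + 8/9)·s + 2/19 = 0
which factors as (s − 1)·(8/9·s − 2/19) = 0, giving roots s = 1 and s = (2/19)/(8/9) = 9/76.
Mean offspring μ = 1/171 + 2·8/9 = 305/171 > 1 (supercritical), so q < 1. The extinction probability is the smaller root: q = (2/19)/(8/9) = 9/76.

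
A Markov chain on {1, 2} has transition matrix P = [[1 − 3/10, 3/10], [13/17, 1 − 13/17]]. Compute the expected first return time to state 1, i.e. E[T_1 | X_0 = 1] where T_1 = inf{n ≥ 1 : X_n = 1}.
E[T_1 | X_0 = 1] = 1/π_1 = 181/130

For an irreducible recurrent Markov chain with stationary distribution π, E[T_i | X_0 = i] = 1/π_i (Kac's formula). Here π_1 = (13/17)/(3/10 + 13/17) = (13/17)/(181/170) = 130/181, so E[T_1 | X_0 = 1] = 1/π_1 = (3/10 + 13/17)/(13/17) = (181/170)/(13/17) = 181/130.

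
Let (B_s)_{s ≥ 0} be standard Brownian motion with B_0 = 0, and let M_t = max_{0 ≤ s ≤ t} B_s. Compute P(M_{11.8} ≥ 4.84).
P(M_{11.8} ≥ 4.84) = 2·P(B_{11.8} ≥ 4.84) = 2(1 − Φ(4.84/√11.8)) ≈ 0.1588

By the reflection principle for Brownian motion, P(M_t ≥ a) = 2 · P(B_t ≥ a) for a ≥ 0. Since B_t ~ N(0, t), P(B_t ≥ 4.84) = 1 − Φ(4.84/√t) = 1 − Φ(4.84/√11.8) = 1 − Φ(1.4090). So
  P(M_{11.8} ≥ 4.84) = 2(1 − Φ(1.4090)) ≈ 0.1588.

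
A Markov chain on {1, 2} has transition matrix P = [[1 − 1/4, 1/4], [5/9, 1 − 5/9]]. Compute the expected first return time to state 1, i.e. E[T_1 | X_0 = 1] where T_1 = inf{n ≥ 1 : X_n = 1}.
E[T_1 | X_0 = 1] = 1/π_1 = 29/20

For an irreducible recurrent Markov chain with stationary distribution π, E[T_i | X_0 = i] = 1/π_i (Kac's formula). Here π_1 = (5/9)/(1/4 + 5/9) = (5/9)/(29/36) = 20/29, so E[T_1 | X_0 = 1] = 1/π_1 = (1/4 + 5/9)/(5/9) = (29/36)/(5/9) = 29/20.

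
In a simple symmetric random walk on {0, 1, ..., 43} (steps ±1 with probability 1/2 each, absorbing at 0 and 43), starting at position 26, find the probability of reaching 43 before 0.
P(hit 43 before 0) = 26/43

Let u_k = P(hit 43 before 0 | start at k). Then u_0 = 0, u_43 = 1, and u_k = u_{k-1}/2 + u_{k+1}/2 for 1 ≤ k ≤ 42. This harmonic recurrence is solved by u_k = k/43, giving u_26 = 26/43.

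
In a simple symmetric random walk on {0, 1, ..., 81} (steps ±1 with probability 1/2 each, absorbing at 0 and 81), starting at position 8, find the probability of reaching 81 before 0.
P(hit 81 before 0) = 8/81

Let u_k = P(hit 81 before 0 | start at k). Then u_0 = 0, u_81 = 1, and u_k = u_{k-1}/2 + u_{k+1}/2 for 1 ≤ k ≤ 80. This harmonic recurrence is solved by u_k = k/81, giving u_8 = 8/81.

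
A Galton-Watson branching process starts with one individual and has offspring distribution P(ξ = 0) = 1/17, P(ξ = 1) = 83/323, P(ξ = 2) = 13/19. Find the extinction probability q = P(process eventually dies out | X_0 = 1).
q = 19/221

The pgf is f(s) = 1/17 + 83/323·s + 13/19·s². The extinction probability q is the smallest fixed point of f in [0, 1]. Setting s = f(s):
  13/19·s² + (83/323 − 1)·s + 1/17 = 0
  13/19·s² − (1/17 + 13/19)·s + 1/17 = 0
which factors as (s − 1)·(13/19·s − 1/17) = 0, giving roots s = 1 and s = (1/17)/(13/19) = 19/221.
Mean offspring μ = 83/323 + 2·13/19 = 525/323 > 1 (supercritical), so q < 1. The extinction probability is the smaller root: q = (1/17)/(13/19) = 19/221.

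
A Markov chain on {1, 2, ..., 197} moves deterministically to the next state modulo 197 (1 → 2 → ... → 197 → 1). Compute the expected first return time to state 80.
E[T_80 | X_0 = 80] = 197

The chain cycles deterministically, so starting at state 80 it returns in exactly 197 steps. Equivalently, the stationary distribution is uniform π_j = 1/197 for every state j, so by Kac's formula E[T_80] = 1/π_80 = 197.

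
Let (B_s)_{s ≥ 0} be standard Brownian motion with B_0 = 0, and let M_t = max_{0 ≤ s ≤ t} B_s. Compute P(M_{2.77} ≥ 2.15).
P(M_{2.77} ≥ 2.15) = 2·P(B_{2.77} ≥ 2.15) = 2(1 − Φ(2.15/√2.77)) ≈ 0.1964

By the reflection principle for Brownian motion, P(M_t ≥ a) = 2 · P(B_t ≥ a) for a ≥ 0. Since B_t ~ N(0, t), P(B_t ≥ 2.15) = 1 − Φ(2.15/√t) = 1 − Φ(2.15/√2.77) = 1 − Φ(1.2918). So
  P(M_{2.77} ≥ 2.15) = 2(1 − Φ(1.2918)) ≈ 0.1964.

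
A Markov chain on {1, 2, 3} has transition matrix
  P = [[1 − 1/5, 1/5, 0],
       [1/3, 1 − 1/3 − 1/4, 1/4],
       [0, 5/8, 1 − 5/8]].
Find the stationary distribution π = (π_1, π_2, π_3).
π = (25/46, 15/46, 3/23)

This is a birth-death chain on three states, which satisfies detailed balance: π_1 · P_{12} = π_2 · P_{21} and π_2 · P_{23} = π_3 · P_{32}.
From π_1 · 1/5 = π_2 · 1/3: π_2/π_1 = (1/5)/(1/3) = 3/5.
From π_2 · 1/4 = π_3 · 5/8: π_3/π_2 = (1/4)/(5/8) = 2/5.
Take π_1 proportional to 1; then unnormalized π = (1, 3/5, 6/25). Normalize by dividing by the sum 46/25:
  π = (25/46, 15/46, 3/23).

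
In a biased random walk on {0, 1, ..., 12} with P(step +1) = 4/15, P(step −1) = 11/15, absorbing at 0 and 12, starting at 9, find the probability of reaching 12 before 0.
P(hit 12 before 0) = (1 − (11/4)^9) / (1 − (11/4)^12) = 119093824/2477041515

Let u_k denote P(reach 12 before 0 | start at k). Boundary: u_0 = 0, u_12 = 1. Recurrence: u_k = 4/15·u_{k+1} + 11/15·u_{k-1} for 1 ≤ k ≤ 11. Try u_k = A + B·r^k with r = q/p = (11/15)/(4/15) = 11/4. Substitution satisfies the recurrence; boundary conditions give:
  u_k = (1 − r^k) / (1 − r^N) = (1 − (11/4)^9) / (1 − (11/4)^12) = 119093824/2477041515.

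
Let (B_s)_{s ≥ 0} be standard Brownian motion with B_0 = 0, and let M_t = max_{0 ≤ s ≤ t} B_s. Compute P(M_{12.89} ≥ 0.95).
P(M_{12.89} ≥ 0.95) = 2·P(B_{12.89} ≥ 0.95) = 2(1 − Φ(0.95/√12.89)) ≈ 0.7913

By the reflection principle for Brownian motion, P(M_t ≥ a) = 2 · P(B_t ≥ a) for a ≥ 0. Since B_t ~ N(0, t), P(B_t ≥ 0.95) = 1 − Φ(0.95/√t) = 1 − Φ(0.95/√12.89) = 1 − Φ(0.2646). So
  P(M_{12.89} ≥ 0.95) = 2(1 − Φ(0.2646)) ≈ 0.7913.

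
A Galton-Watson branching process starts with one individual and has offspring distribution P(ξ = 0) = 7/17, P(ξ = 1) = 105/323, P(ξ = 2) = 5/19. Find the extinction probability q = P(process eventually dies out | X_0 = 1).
q = 1

Mean offspring μ = 0·7/17 + 1·105/323 + 2·5/19 = 275/323 ≤ 1. For μ ≤ 1 with offspring not concentrated at 1, the Galton-Watson process goes extinct almost surely, so q = 1.
(Algebraic check: The pgf is f(s) = 7/17 + 105/323·s + 5/19·s². The extinction probability q is the smallest fixed point of f in [0, 1]. Setting s = f(s):
  5/19·s² + (105/323 − 1)·s + 7/17 = 0
  5/19·s² − (7/17 + 5/19)·s + 7/17 = 0
which factors as (s − 1)·(5/19·s − 7/17) = 0, giving roots s = 1 and s = (7/17)/(5/19) = 133/85. Since 133/85 ≥ 1, the smallest root in [0, 1] is s = 1.)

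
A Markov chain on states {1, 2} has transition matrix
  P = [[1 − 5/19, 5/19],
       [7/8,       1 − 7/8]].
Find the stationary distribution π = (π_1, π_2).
π_1 = 133/173, π_2 = 40/173

Solve πP = π with π_1 + π_2 = 1. From πP = π: π_1 · (1 − 5/19) + π_2 · 7/8 = π_1 ⇒ π_2 · 7/8 = π_1 · 5/19 ⇒ π_2/π_1 = (5/19)/(7/8) = 40/133. Together with π_1 + π_2 = 1:
  π_1 = (7/8)/(5/19 + 7/8) = (7/8)/(173/152) = 133/173,
  π_2 = (5/19)/(5/19 + 7/8) = (5/19)/(173/152) = 40/173.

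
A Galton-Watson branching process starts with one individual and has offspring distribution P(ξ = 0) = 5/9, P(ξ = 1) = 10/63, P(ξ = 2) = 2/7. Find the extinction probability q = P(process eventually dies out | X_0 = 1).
q = 1

Mean offspring μ = 0·5/9 + 1·10/63 + 2·2/7 = 46/63 ≤ 1. For μ ≤ 1 with offspring not concentrated at 1, the Galton-Watson process goes extinct almost surely, so q = 1.
(Algebraic check: The pgf is f(s) = 5/9 + 10/63·s + 2/7·s². The extinction probability q is the smallest fixed point of f in [0, 1]. Setting s = f(s):
  2/7·s² + (10/63 − 1)·s + 5/9 = 0
  2/7·s² − (5/9 + 2/7)·s + 5/9 = 0
which factors as (s − 1)·(2/7·s − 5/9) = 0, giving roots s = 1 and s = (5/9)/(2/7) = 35/18. Since 35/18 ≥ 1, the smallest root in [0, 1] is s = 1.)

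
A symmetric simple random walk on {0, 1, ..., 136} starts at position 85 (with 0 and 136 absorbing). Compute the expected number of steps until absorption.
E[τ | X_0 = 85] = 4335

Let v_k = E[τ | X_0 = k]. Boundary: v_0 = v_136 = 0. Recurrence: v_k = 1 + (v_{k-1} + v_{k+1})/2 for 1 ≤ k ≤ 135. The particular solution to v_k − (v_{k-1} + v_{k+1})/2 = 1 is v_k = −k^2. Adding homogeneous solution A + B k and matching boundaries gives v_k = k (136 − k). Substituting k = 85: v_85 = 85 · 51 = 4335.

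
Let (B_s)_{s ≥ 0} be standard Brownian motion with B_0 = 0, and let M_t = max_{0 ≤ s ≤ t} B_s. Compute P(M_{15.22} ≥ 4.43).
P(M_{15.22} ≥ 4.43) = 2·P(B_{15.22} ≥ 4.43) = 2(1 − Φ(4.43/√15.22)) ≈ 0.2562

By the reflection principle for Brownian motion, P(M_t ≥ a) = 2 · P(B_t ≥ a) for a ≥ 0. Since B_t ~ N(0, t), P(B_t ≥ 4.43) = 1 − Φ(4.43/√t) = 1 − Φ(4.43/√15.22) = 1 − Φ(1.1355). So
  P(M_{15.22} ≥ 4.43) = 2(1 − Φ(1.1355)) ≈ 0.2562.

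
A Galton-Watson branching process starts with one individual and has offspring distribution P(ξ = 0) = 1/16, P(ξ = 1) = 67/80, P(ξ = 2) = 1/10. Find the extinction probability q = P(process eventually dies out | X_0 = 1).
q = 5/8

The pgf is f(s) = 1/16 + 67/80·s + 1/10·s². The extinction probability q is the smallest fixed point of f in [0, 1]. Setting s = f(s):
  1/10·s² + (67/80 − 1)·s + 1/16 = 0
  1/10·s² − (1/16 + 1/10)·s + 1/16 = 0
which factors as (s − 1)·(1/10·s − 1/16) = 0, giving roots s = 1 and s = (1/16)/(1/10) = 5/8.
Mean offspring μ = 67/80 + 2·1/10 = 83/80 > 1 (supercritical), so q < 1. The extinction probability is the smaller root: q = (1/16)/(1/10) = 5/8.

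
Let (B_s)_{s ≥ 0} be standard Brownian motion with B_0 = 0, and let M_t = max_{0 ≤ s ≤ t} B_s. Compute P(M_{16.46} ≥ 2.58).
P(M_{16.46} ≥ 2.58) = 2·P(B_{16.46} ≥ 2.58) = 2(1 − Φ(2.58/√16.46)) ≈ 0.5248

By the reflection principle for Brownian motion, P(M_t ≥ a) = 2 · P(B_t ≥ a) for a ≥ 0. Since B_t ~ N(0, t), P(B_t ≥ 2.58) = 1 − Φ(2.58/√t) = 1 − Φ(2.58/√16.46) = 1 − Φ(0.6359). So
  P(M_{16.46} ≥ 2.58) = 2(1 − Φ(0.6359)) ≈ 0.5248.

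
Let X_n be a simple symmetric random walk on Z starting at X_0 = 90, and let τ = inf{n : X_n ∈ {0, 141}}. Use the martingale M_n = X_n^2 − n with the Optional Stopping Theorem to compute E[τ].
E[τ] = 4590

M_n = X_n^2 − n is a martingale (since E[X_{n+1}^2 | F_n] = X_n^2 + 1). By OST (τ has finite mean in a bounded region), E[M_τ] = E[M_0] = X_0^2 − 0 = 90^2 = 8100. Also E[M_τ] = E[X_τ^2] − E[τ]. The walk exits at 0 or 141, with P(hit 141 first) = 90/141, so E[X_τ^2] = 141^2 · 90/141 + 0 = 12690. Thus E[τ] = E[X_τ^2] − E[M_τ] = 12690 − 8100 = 4590 = 90(141 − 90) = 4590.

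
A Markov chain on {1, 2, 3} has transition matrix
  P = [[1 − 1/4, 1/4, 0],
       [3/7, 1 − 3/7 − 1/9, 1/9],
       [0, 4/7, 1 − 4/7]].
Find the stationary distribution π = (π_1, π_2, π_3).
π = (432/733, 252/733, 49/733)

This is a birth-death chain on three states, which satisfies detailed balance: π_1 · P_{12} = π_2 · P_{21} and π_2 · P_{23} = π_3 · P_{32}.
From π_1 · 1/4 = π_2 · 3/7: π_2/π_1 = (1/4)/(3/7) = 7/12.
From π_2 · 1/9 = π_3 · 4/7: π_3/π_2 = (1/9)/(4/7) = 7/36.
Take π_1 proportional to 1; then unnormalized π = (1, 7/12, 49/432). Normalize by dividing by the sum 733/432:
  π = (432/733, 252/733, 49/733).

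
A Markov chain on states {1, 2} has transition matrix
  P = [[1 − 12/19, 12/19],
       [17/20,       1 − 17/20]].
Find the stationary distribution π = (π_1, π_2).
π_1 = 323/563, π_2 = 240/563

Solve πP = π with π_1 + π_2 = 1. From πP = π: π_1 · (1 − 12/19) + π_2 · 17/20 = π_1 ⇒ π_2 · 17/20 = π_1 · 12/19 ⇒ π_2/π_1 = (12/19)/(17/20) = 240/323. Together with π_1 + π_2 = 1:
  π_1 = (17/20)/(12/19 + 17/20) = (17/20)/(563/380) = 323/563,
  π_2 = (12/19)/(12/19 + 17/20) = (12/19)/(563/380) = 240/563.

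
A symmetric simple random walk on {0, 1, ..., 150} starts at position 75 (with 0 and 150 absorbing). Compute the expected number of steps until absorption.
E[τ | X_0 = 75] = 5625

Let v_k = E[τ | X_0 = k]. Boundary: v_0 = v_150 = 0. Recurrence: v_k = 1 + (v_{k-1} + v_{k+1})/2 for 1 ≤ k ≤ 149. The particular solution to v_k − (v_{k-1} + v_{k+1})/2 = 1 is v_k = −k^2. Adding homogeneous solution A + B k and matching boundaries gives v_k = k (150 − k). Substituting k = 75: v_75 = 75 · 75 = 5625.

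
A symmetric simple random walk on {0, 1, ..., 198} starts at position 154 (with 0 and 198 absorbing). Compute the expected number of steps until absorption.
E[τ | X_0 = 154] = 6776

Let v_k = E[τ | X_0 = k]. Boundary: v_0 = v_198 = 0. Recurrence: v_k = 1 + (v_{k-1} + v_{k+1})/2 for 1 ≤ k ≤ 197. The particular solution to v_k − (v_{k-1} + v_{k+1})/2 = 1 is v_k = −k^2. Adding homogeneous solution A + B k and matching boundaries gives v_k = k (198 − k). Substituting k = 154: v_154 = 154 · 44 = 6776.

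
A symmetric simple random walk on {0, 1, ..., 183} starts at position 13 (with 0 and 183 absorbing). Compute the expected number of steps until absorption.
E[τ | X_0 = 13] = 2210

Let v_k = E[τ | X_0 = k]. Boundary: v_0 = v_183 = 0. Recurrence: v_k = 1 + (v_{k-1} + v_{k+1})/2 for 1 ≤ k ≤ 182. The particular solution to v_k − (v_{k-1} + v_{k+1})/2 = 1 is v_k = −k^2. Adding homogeneous solution A + B k and matching boundaries gives v_k = k (183 − k). Substituting k = 13: v_13 = 13 · 170 = 2210.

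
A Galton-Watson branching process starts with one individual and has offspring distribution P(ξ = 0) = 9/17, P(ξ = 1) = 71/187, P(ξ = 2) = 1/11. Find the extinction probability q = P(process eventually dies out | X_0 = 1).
q = 1

Mean offspring μ = 0·9/17 + 1·71/187 + 2·1/11 = 105/187 ≤ 1. For μ ≤ 1 with offspring not concentrated at 1, the Galton-Watson process goes extinct almost surely, so q = 1.
(Algebraic check: The pgf is f(s) = 9/17 + 71/187·s + 1/11·s². The extinction probability q is the smallest fixed point of f in [0, 1]. Setting s = f(s):
  1/11·s² + (71/187 − 1)·s + 9/17 = 0
  1/11·s² − (9/17 + 1/11)·s + 9/17 = 0
which factors as (s − 1)·(1/11·s − 9/17) = 0, giving roots s = 1 and s = (9/17)/(1/11) = 99/17. Since 99/17 ≥ 1, the smallest root in [0, 1] is s = 1.)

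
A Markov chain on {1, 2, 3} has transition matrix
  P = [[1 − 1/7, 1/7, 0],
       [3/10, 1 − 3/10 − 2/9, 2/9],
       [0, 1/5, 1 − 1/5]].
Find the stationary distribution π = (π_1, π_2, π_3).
π = (189/379, 90/379, 100/379)

This is a birth-death chain on three states, which satisfies detailed balance: π_1 · P_{12} = π_2 · P_{21} and π_2 · P_{23} = π_3 · P_{32}.
From π_1 · 1/7 = π_2 · 3/10: π_2/π_1 = (1/7)/(3/10) = 10/21.
From π_2 · 2/9 = π_3 · 1/5: π_3/π_2 = (2/9)/(1/5) = 10/9.
Take π_1 proportional to 1; then unnormalized π = (1, 10/21, 100/189). Normalize by dividing by the sum 379/189:
  π = (189/379, 90/379, 100/379).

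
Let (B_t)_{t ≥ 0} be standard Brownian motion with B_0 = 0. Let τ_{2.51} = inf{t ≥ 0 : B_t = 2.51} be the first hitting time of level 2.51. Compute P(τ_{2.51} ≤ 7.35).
P(τ_{2.51} ≤ 7.35) = 2(1 − Φ(2.51/√7.35)) = 2(1 − Φ(0.9258)) ≈ 0.3545

By the reflection principle for standard BM, P(τ_b ≤ t) = 2 · P(B_t ≥ b). Since B_t ~ N(0, t), P(B_t ≥ 2.51) = 1 − Φ(2.51/√t) = 1 − Φ(2.51/√7.35) = 1 − Φ(0.9258) ≈ 0.17727. Doubling: P(τ_{2.51} ≤ 7.35) ≈ 2 · 0.17727 = 0.35454 ≈ 0.3545.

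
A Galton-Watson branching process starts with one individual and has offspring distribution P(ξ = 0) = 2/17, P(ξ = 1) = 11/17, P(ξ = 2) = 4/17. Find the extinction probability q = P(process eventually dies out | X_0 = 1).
q = 1/2

The pgf is f(s) = 2/17 + 11/17·s + 4/17·s². The extinction probability q is the smallest fixed point of f in [0, 1]. Setting s = f(s):
  4/17·s² + (11/17 − 1)·s + 2/17 = 0
  4/17·s² − (2/17 + 4/17)·s + 2/17 = 0
which factors as (s − 1)·(4/17·s − 2/17) = 0, giving roots s = 1 and s = (2/17)/(4/17) = 1/2.
Mean offspring μ = 11/17 + 2·4/17 = 19/17 > 1 (supercritical), so q < 1. The extinction probability is the smaller root: q = (2/17)/(4/17) = 1/2.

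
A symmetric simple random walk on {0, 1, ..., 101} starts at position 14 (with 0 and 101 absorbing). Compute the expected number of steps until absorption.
E[τ | X_0 = 14] = 1218

Let v_k = E[τ | X_0 = k]. Boundary: v_0 = v_101 = 0. Recurrence: v_k = 1 + (v_{k-1} + v_{k+1})/2 for 1 ≤ k ≤ 100. The particular solution to v_k − (v_{k-1} + v_{k+1})/2 = 1 is v_k = −k^2. Adding homogeneous solution A + B k and matching boundaries gives v_k = k (101 − k). Substituting k = 14: v_14 = 14 · 87 = 1218.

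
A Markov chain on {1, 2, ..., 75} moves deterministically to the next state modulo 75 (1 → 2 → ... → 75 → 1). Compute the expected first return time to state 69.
E[T_69 | X_0 = 69] = 75

The chain cycles deterministically, so starting at state 69 it returns in exactly 75 steps. Equivalently, the stationary distribution is uniform π_j = 1/75 for every state j, so by Kac's formula E[T_69] = 1/π_69 = 75.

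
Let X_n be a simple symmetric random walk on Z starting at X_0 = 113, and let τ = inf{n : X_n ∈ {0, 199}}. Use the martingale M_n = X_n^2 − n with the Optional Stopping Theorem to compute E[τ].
E[τ] = 9718

M_n = X_n^2 − n is a martingale (since E[X_{n+1}^2 | F_n] = X_n^2 + 1). By OST (τ has finite mean in a bounded region), E[M_τ] = E[M_0] = X_0^2 − 0 = 113^2 = 12769. Also E[M_τ] = E[X_τ^2] − E[τ]. The walk exits at 0 or 199, with P(hit 199 first) = 113/199, so E[X_τ^2] = 199^2 · 113/199 + 0 = 22487. Thus E[τ] = E[X_τ^2] − E[M_τ] = 22487 − 12769 = 9718 = 113(199 − 113) = 9718.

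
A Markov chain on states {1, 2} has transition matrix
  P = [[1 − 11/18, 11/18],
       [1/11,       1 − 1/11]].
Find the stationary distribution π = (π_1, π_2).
π_1 = 18/139, π_2 = 121/139

Solve πP = π with π_1 + π_2 = 1. From πP = π: π_1 · (1 − 11/18) + π_2 · 1/11 = π_1 ⇒ π_2 · 1/11 = π_1 · 11/18 ⇒ π_2/π_1 = (11/18)/(1/11) = 121/18. Together with π_1 + π_2 = 1:
  π_1 = (1/11)/(11/18 + 1/11) = (1/11)/(139/198) = 18/139,
  π_2 = (11/18)/(11/18 + 1/11) = (11/18)/(139/198) = 121/139.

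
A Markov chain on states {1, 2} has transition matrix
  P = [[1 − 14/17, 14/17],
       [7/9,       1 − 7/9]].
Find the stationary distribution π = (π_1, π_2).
π_1 = 17/35, π_2 = 18/35

Solve πP = π with π_1 + π_2 = 1. From πP = π: π_1 · (1 − 14/17) + π_2 · 7/9 = π_1 ⇒ π_2 · 7/9 = π_1 · 14/17 ⇒ π_2/π_1 = (14/17)/(7/9) = 18/17. Together with π_1 + π_2 = 1:
  π_1 = (7/9)/(14/17 + 7/9) = (7/9)/(245/153) = 17/35,
  π_2 = (14/17)/(14/17 + 7/9) = (14/17)/(245/153) = 18/35.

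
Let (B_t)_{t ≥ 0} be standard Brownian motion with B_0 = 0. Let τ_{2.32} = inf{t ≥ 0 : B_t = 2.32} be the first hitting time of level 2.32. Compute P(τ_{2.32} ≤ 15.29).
P(τ_{2.32} ≤ 15.29) = 2(1 − Φ(2.32/√15.29)) = 2(1 − Φ(0.5933)) ≈ 0.5530

By the reflection principle for standard BM, P(τ_b ≤ t) = 2 · P(B_t ≥ b). Since B_t ~ N(0, t), P(B_t ≥ 2.32) = 1 − Φ(2.32/√t) = 1 − Φ(2.32/√15.29) = 1 − Φ(0.5933) ≈ 0.27649. Doubling: P(τ_{2.32} ≤ 15.29) ≈ 2 · 0.27649 = 0.55298 ≈ 0.5530.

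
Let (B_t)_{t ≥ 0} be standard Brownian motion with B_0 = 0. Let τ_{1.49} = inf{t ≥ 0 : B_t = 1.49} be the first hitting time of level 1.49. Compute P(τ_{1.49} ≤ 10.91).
P(τ_{1.49} ≤ 10.91) = 2(1 − Φ(1.49/√10.91)) = 2(1 − Φ(0.4511)) ≈ 0.6519

By the reflection principle for standard BM, P(τ_b ≤ t) = 2 · P(B_t ≥ b). Since B_t ~ N(0, t), P(B_t ≥ 1.49) = 1 − Φ(1.49/√t) = 1 − Φ(1.49/√10.91) = 1 − Φ(0.4511) ≈ 0.32596. Doubling: P(τ_{1.49} ≤ 10.91) ≈ 2 · 0.32596 = 0.65192 ≈ 0.6519.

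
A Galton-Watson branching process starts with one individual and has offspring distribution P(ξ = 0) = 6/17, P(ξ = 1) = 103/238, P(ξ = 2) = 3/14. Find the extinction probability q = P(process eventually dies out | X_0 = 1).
q = 1

Mean offspring μ = 0·6/17 + 1·103/238 + 2·3/14 = 205/238 ≤ 1. For μ ≤ 1 with offspring not concentrated at 1, the Galton-Watson process goes extinct almost surely, so q = 1.
(Algebraic check: The pgf is f(s) = 6/17 + 103/238·s + 3/14·s². The extinction probability q is the smallest fixed point of f in [0, 1]. Setting s = f(s):
  3/14·s² + (103/238 − 1)·s + 6/17 = 0
  3/14·s² − (6/17 + 3/14)·s + 6/17 = 0
which factors as (s − 1)·(3/14·s − 6/17) = 0, giving roots s = 1 and s = (6/17)/(3/14) = 28/17. Since 28/17 ≥ 1, the smallest root in [0, 1] is s = 1.)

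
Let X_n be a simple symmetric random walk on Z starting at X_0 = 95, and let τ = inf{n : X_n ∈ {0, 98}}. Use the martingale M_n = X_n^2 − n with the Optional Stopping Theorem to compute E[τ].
E[τ] = 285

M_n = X_n^2 − n is a martingale (since E[X_{n+1}^2 | F_n] = X_n^2 + 1). By OST (τ has finite mean in a bounded region), E[M_τ] = E[M_0] = X_0^2 − 0 = 95^2 = 9025. Also E[M_τ] = E[X_τ^2] − E[τ]. The walk exits at 0 or 98, with P(hit 98 first) = 95/98, so E[X_τ^2] = 98^2 · 95/98 + 0 = 9310. Thus E[τ] = E[X_τ^2] − E[M_τ] = 9310 − 9025 = 285 = 95(98 − 95) = 285.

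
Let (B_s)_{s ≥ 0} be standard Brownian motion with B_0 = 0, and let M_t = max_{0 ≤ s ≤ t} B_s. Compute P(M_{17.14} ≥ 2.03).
P(M_{17.14} ≥ 2.03) = 2·P(B_{17.14} ≥ 2.03) = 2(1 − Φ(2.03/√17.14)) ≈ 0.6239

By the reflection principle for Brownian motion, P(M_t ≥ a) = 2 · P(B_t ≥ a) for a ≥ 0. Since B_t ~ N(0, t), P(B_t ≥ 2.03) = 1 − Φ(2.03/√t) = 1 − Φ(2.03/√17.14) = 1 − Φ(0.4903). So
  P(M_{17.14} ≥ 2.03) = 2(1 − Φ(0.4903)) ≈ 0.6239.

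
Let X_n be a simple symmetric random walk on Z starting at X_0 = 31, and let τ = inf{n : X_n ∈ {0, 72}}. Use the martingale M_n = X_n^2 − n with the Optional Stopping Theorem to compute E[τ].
E[τ] = 1271

M_n = X_n^2 − n is a martingale (since E[X_{n+1}^2 | F_n] = X_n^2 + 1). By OST (τ has finite mean in a bounded region), E[M_τ] = E[M_0] = X_0^2 − 0 = 31^2 = 961. Also E[M_τ] = E[X_τ^2] − E[τ]. The walk exits at 0 or 72, with P(hit 72 first) = 31/72, so E[X_τ^2] = 72^2 · 31/72 + 0 = 2232. Thus E[τ] = E[X_τ^2] − E[M_τ] = 2232 − 961 = 1271 = 31(72 − 31) = 1271.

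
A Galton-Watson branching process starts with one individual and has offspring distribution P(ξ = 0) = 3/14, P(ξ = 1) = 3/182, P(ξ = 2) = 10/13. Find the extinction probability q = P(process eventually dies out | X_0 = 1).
q = 39/140

The pgf is f(s) = 3/14 + 3/182·s + 10/13·s². The extinction probability q is the smallest fixed point of f in [0, 1]. Setting s = f(s):
  10/13·s² + (3/182 − 1)·s + 3/14 = 0
  10/13·s² − (3/14 + 10/13)·s + 3/14 = 0
which factors as (s − 1)·(10/13·s − 3/14) = 0, giving roots s = 1 and s = (3/14)/(10/13) = 39/140.
Mean offspring μ = 3/182 + 2·10/13 = 283/182 > 1 (supercritical), so q < 1. The extinction probability is the smaller root: q = (3/14)/(10/13) = 39/140.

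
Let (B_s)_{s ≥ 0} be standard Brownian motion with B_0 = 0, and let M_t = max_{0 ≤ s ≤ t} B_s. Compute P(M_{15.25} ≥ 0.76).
P(M_{15.25} ≥ 0.76) = 2·P(B_{15.25} ≥ 0.76) = 2(1 − Φ(0.76/√15.25)) ≈ 0.8457

By the reflection principle for Brownian motion, P(M_t ≥ a) = 2 · P(B_t ≥ a) for a ≥ 0. Since B_t ~ N(0, t), P(B_t ≥ 0.76) = 1 − Φ(0.76/√t) = 1 − Φ(0.76/√15.25) = 1 − Φ(0.1946). So
  P(M_{15.25} ≥ 0.76) = 2(1 − Φ(0.1946)) ≈ 0.8457.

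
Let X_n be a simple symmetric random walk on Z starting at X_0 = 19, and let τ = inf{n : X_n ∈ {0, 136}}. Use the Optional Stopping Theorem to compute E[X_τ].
E[X_τ] = 19

X_n is a martingale and τ is a bounded-mean stopping time (indeed τ is finite a.s. with bounded expectation since the walk is in a bounded region). By the OST, E[X_τ] = E[X_0] = 19. Equivalently: E[X_τ] = 136 · P(hit 136 first) + 0 · P(hit 0 first) = 136 · (19/136) = 19.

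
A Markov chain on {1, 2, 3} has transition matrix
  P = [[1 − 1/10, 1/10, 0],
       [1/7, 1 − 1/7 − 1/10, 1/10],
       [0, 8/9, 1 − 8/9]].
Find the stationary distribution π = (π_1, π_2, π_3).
π = (800/1423, 560/1423, 63/1423)

This is a birth-death chain on three states, which satisfies detailed balance: π_1 · P_{12} = π_2 · P_{21} and π_2 · P_{23} = π_3 · P_{32}.
From π_1 · 1/10 = π_2 · 1/7: π_2/π_1 = (1/10)/(1/7) = 7/10.
From π_2 · 1/10 = π_3 · 8/9: π_3/π_2 = (1/10)/(8/9) = 9/80.
Take π_1 proportional to 1; then unnormalized π = (1, 7/10, 63/800). Normalize by dividing by the sum 1423/800:
  π = (800/1423, 560/1423, 63/1423).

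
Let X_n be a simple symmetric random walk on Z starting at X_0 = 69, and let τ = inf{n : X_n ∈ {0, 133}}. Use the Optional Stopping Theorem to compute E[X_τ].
E[X_τ] = 69

X_n is a martingale and τ is a bounded-mean stopping time (indeed τ is finite a.s. with bounded expectation since the walk is in a bounded region). By the OST, E[X_τ] = E[X_0] = 69. Equivalently: E[X_τ] = 133 · P(hit 133 first) + 0 · P(hit 0 first) = 133 · (69/133) = 69.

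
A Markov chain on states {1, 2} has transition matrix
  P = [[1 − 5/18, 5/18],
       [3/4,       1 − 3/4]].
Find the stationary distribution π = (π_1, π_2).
π_1 = 27/37, π_2 = 10/37

Solve πP = π with π_1 + π_2 = 1. From πP = π: π_1 · (1 − 5/18) + π_2 · 3/4 = π_1 ⇒ π_2 · 3/4 = π_1 · 5/18 ⇒ π_2/π_1 = (5/18)/(3/4) = 10/27. Together with π_1 + π_2 = 1:
  π_1 = (3/4)/(5/18 + 3/4) = (3/4)/(37/36) = 27/37,
  π_2 = (5/18)/(5/18 + 3/4) = (5/18)/(37/36) = 10/37.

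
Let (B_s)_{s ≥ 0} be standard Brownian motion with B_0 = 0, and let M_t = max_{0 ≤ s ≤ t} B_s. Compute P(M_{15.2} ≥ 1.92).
P(M_{15.2} ≥ 1.92) = 2·P(B_{15.2} ≥ 1.92) = 2(1 − Φ(1.92/√15.2)) ≈ 0.6224

By the reflection principle for Brownian motion, P(M_t ≥ a) = 2 · P(B_t ≥ a) for a ≥ 0. Since B_t ~ N(0, t), P(B_t ≥ 1.92) = 1 − Φ(1.92/√t) = 1 − Φ(1.92/√15.2) = 1 − Φ(0.4925). So
  P(M_{15.2} ≥ 1.92) = 2(1 − Φ(0.4925)) ≈ 0.6224.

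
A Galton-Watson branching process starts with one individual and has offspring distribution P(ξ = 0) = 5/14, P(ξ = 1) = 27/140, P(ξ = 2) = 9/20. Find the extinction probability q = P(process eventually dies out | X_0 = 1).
q = 50/63

The pgf is f(s) = 5/14 + 27/140·s + 9/20·s². The extinction probability q is the smallest fixed point of f in [0, 1]. Setting s = f(s):
  9/20·s² + (27/140 − 1)·s + 5/14 = 0
  9/20·s² − (5/14 + 9/20)·s + 5/14 = 0
which factors as (s − 1)·(9/20·s − 5/14) = 0, giving roots s = 1 and s = (5/14)/(9/20) = 50/63.
Mean offspring μ = 27/140 + 2·9/20 = 153/140 > 1 (supercritical), so q < 1. The extinction probability is the smaller root: q = (5/14)/(9/20) = 50/63.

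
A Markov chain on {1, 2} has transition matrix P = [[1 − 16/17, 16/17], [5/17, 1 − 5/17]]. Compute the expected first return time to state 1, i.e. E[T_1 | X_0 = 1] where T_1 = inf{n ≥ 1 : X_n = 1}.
E[T_1 | X_0 = 1] = 1/π_1 = 21/5

For an irreducible recurrent Markov chain with stationary distribution π, E[T_i | X_0 = i] = 1/π_i (Kac's formula). Here π_1 = (5/17)/(16/17 + 5/17) = (5/17)/(21/17) = 5/21, so E[T_1 | X_0 = 1] = 1/π_1 = (16/17 + 5/17)/(5/17) = (21/17)/(5/17) = 21/5.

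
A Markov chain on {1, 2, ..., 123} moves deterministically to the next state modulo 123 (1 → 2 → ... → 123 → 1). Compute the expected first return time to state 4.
E[T_4 | X_0 = 4] = 123

The chain cycles deterministically, so starting at state 4 it returns in exactly 123 steps. Equivalently, the stationary distribution is uniform π_j = 1/123 for every state j, so by Kac's formula E[T_4] = 1/π_4 = 123.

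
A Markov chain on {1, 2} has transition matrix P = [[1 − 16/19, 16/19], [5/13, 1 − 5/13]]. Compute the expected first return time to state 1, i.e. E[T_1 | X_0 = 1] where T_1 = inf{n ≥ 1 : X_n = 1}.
E[T_1 | X_0 = 1] = 1/π_1 = 303/95

For an irreducible recurrent Markov chain with stationary distribution π, E[T_i | X_0 = i] = 1/π_i (Kac's formula). Here π_1 = (5/13)/(16/19 + 5/13) = (5/13)/(303/247) = 95/303, so E[T_1 | X_0 = 1] = 1/π_1 = (16/19 + 5/13)/(5/13) = (303/247)/(5/13) = 303/95.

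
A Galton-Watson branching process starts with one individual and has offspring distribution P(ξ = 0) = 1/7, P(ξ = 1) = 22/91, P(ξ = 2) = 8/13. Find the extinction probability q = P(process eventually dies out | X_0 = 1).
q = 13/56

The pgf is f(s) = 1/7 + 22/91·s + 8/13·s². The extinction probability q is the smallest fixed point of f in [0, 1]. Setting s = f(s):
  8/13·s² + (22/91 − 1)·s + 1/7 = 0
  8/13·s² − (1/7 + 8/13)·s + 1/7 = 0
which factors as (s − 1)·(8/13·s − 1/7) = 0, giving roots s = 1 and s = (1/7)/(8/13) = 13/56.
Mean offspring μ = 22/91 + 2·8/13 = 134/91 > 1 (supercritical), so q < 1. The extinction probability is the smaller root: q = (1/7)/(8/13) = 13/56.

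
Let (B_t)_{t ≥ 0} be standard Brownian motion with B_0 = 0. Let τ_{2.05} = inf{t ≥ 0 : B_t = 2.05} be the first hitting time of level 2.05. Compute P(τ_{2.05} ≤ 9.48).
P(τ_{2.05} ≤ 9.48) = 2(1 − Φ(2.05/√9.48)) = 2(1 − Φ(0.6658)) ≈ 0.5055

By the reflection principle for standard BM, P(τ_b ≤ t) = 2 · P(B_t ≥ b). Since B_t ~ N(0, t), P(B_t ≥ 2.05) = 1 − Φ(2.05/√t) = 1 − Φ(2.05/√9.48) = 1 − Φ(0.6658) ≈ 0.25277. Doubling: P(τ_{2.05} ≤ 9.48) ≈ 2 · 0.25277 = 0.50554 ≈ 0.5055.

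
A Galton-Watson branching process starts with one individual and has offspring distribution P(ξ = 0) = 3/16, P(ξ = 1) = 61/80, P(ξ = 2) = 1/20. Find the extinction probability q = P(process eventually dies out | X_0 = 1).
q = 1

Mean offspring μ = 0·3/16 + 1·61/80 + 2·1/20 = 69/80 ≤ 1. For μ ≤ 1 with offspring not concentrated at 1, the Galton-Watson process goes extinct almost surely, so q = 1.
(Algebraic check: The pgf is f(s) = 3/16 + 61/80·s + 1/20·s². The extinction probability q is the smallest fixed point of f in [0, 1]. Setting s = f(s):
  1/20·s² + (61/80 − 1)·s + 3/16 = 0
  1/20·s² − (3/16 + 1/20)·s + 3/16 = 0
which factors as (s − 1)·(1/20·s − 3/16) = 0, giving roots s = 1 and s = (3/16)/(1/20) = 15/4. Since 15/4 ≥ 1, the smallest root in [0, 1] is s = 1.)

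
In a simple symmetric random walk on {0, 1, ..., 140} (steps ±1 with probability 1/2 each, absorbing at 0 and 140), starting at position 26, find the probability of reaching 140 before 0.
P(hit 140 before 0) = 26/140 = 13/70

Let u_k = P(hit 140 before 0 | start at k). Then u_0 = 0, u_140 = 1, and u_k = u_{k-1}/2 + u_{k+1}/2 for 1 ≤ k ≤ 139. This harmonic recurrence is solved by u_k = k/140, giving u_26 = 26/140 = 13/70.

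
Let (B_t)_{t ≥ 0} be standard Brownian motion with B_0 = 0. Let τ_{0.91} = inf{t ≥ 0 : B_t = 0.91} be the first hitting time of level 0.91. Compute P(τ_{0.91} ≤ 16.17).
P(τ_{0.91} ≤ 16.17) = 2(1 − Φ(0.91/√16.17)) = 2(1 − Φ(0.2263)) ≈ 0.8210

By the reflection principle for standard BM, P(τ_b ≤ t) = 2 · P(B_t ≥ b). Since B_t ~ N(0, t), P(B_t ≥ 0.91) = 1 − Φ(0.91/√t) = 1 − Φ(0.91/√16.17) = 1 − Φ(0.2263) ≈ 0.41048. Doubling: P(τ_{0.91} ≤ 16.17) ≈ 2 · 0.41048 = 0.82096 ≈ 0.8210.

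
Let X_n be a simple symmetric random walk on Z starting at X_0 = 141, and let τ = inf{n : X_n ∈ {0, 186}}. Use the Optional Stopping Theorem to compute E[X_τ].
E[X_τ] = 141

X_n is a martingale and τ is a bounded-mean stopping time (indeed τ is finite a.s. with bounded expectation since the walk is in a bounded region). By the OST, E[X_τ] = E[X_0] = 141. Equivalently: E[X_τ] = 186 · P(hit 186 first) + 0 · P(hit 0 first) = 186 · (141/186) = 141.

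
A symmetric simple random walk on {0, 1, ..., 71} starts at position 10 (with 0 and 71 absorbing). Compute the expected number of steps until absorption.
E[τ | X_0 = 10] = 610

Let v_k = E[τ | X_0 = k]. Boundary: v_0 = v_71 = 0. Recurrence: v_k = 1 + (v_{k-1} + v_{k+1})/2 for 1 ≤ k ≤ 70. The particular solution to v_k − (v_{k-1} + v_{k+1})/2 = 1 is v_k = −k^2. Adding homogeneous solution A + B k and matching boundaries gives v_k = k (71 − k). Substituting k = 10: v_10 = 10 · 61 = 610.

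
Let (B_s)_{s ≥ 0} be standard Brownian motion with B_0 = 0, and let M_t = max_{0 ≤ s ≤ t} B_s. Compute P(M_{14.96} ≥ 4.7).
P(M_{14.96} ≥ 4.7) = 2·P(B_{14.96} ≥ 4.7) = 2(1 − Φ(4.7/√14.96)) ≈ 0.2243

By the reflection principle for Brownian motion, P(M_t ≥ a) = 2 · P(B_t ≥ a) for a ≥ 0. Since B_t ~ N(0, t), P(B_t ≥ 4.7) = 1 − Φ(4.7/√t) = 1 − Φ(4.7/√14.96) = 1 − Φ(1.2152). So
  P(M_{14.96} ≥ 4.7) = 2(1 − Φ(1.2152)) ≈ 0.2243.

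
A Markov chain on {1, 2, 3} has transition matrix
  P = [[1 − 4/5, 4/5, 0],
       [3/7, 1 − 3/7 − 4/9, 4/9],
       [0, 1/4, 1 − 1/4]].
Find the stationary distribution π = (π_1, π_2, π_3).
π = (27/167, 252/835, 448/835)

This is a birth-death chain on three states, which satisfies detailed balance: π_1 · P_{12} = π_2 · P_{21} and π_2 · P_{23} = π_3 · P_{32}.
From π_1 · 4/5 = π_2 · 3/7: π_2/π_1 = (4/5)/(3/7) = 28/15.
From π_2 · 4/9 = π_3 · 1/4: π_3/π_2 = (4/9)/(1/4) = 16/9.
Take π_1 proportional to 1; then unnormalized π = (1, 28/15, 448/135). Normalize by dividing by the sum 167/27:
  π = (27/167, 252/835, 448/835).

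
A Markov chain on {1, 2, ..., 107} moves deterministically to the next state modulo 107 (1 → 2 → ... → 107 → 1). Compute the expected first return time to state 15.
E[T_15 | X_0 = 15] = 107

The chain cycles deterministically, so starting at state 15 it returns in exactly 107 steps. Equivalently, the stationary distribution is uniform π_j = 1/107 for every state j, so by Kac's formula E[T_15] = 1/π_15 = 107.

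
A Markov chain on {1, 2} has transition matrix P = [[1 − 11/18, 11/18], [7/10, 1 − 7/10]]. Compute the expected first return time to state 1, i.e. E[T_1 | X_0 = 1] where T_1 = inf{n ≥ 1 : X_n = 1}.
E[T_1 | X_0 = 1] = 1/π_1 = 118/63

For an irreducible recurrent Markov chain with stationary distribution π, E[T_i | X_0 = i] = 1/π_i (Kac's formula). Here π_1 = (7/10)/(11/18 + 7/10) = (7/10)/(59/45) = 63/118, so E[T_1 | X_0 = 1] = 1/π_1 = (11/18 + 7/10)/(7/10) = (59/45)/(7/10) = 118/63.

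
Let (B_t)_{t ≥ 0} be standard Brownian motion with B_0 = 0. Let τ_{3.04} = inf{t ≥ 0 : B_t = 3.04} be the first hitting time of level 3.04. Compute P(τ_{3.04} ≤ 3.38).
P(τ_{3.04} ≤ 3.38) = 2(1 − Φ(3.04/√3.38)) = 2(1 − Φ(1.6535)) ≈ 0.0982

By the reflection principle for standard BM, P(τ_b ≤ t) = 2 · P(B_t ≥ b). Since B_t ~ N(0, t), P(B_t ≥ 3.04) = 1 − Φ(3.04/√t) = 1 − Φ(3.04/√3.38) = 1 − Φ(1.6535) ≈ 0.04911. Doubling: P(τ_{3.04} ≤ 3.38) ≈ 2 · 0.04911 = 0.09822 ≈ 0.0982.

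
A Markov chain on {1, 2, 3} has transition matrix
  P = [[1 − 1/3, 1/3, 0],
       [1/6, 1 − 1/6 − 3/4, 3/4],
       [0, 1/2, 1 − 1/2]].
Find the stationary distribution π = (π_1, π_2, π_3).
π = (1/6, 1/3, 1/2)

This is a birth-death chain on three states, which satisfies detailed balance: π_1 · P_{12} = π_2 · P_{21} and π_2 · P_{23} = π_3 · P_{32}.
From π_1 · 1/3 = π_2 · 1/6: π_2/π_1 = (1/3)/(1/6) = 2.
From π_2 · 3/4 = π_3 · 1/2: π_3/π_2 = (3/4)/(1/2) = 3/2.
Take π_1 proportional to 1; then unnormalized π = (1, 2, 3). Normalize by dividing by the sum 6:
  π = (1/6, 1/3, 1/2).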